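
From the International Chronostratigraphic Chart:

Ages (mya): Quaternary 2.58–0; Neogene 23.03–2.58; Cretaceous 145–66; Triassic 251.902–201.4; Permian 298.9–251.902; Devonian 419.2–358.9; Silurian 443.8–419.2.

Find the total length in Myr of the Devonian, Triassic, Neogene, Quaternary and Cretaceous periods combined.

212.832 million years

Each duration: Devonian = 60.3; Triassic = 50.502; Neogene = 20.45; Quaternary = 2.58; Cretaceous = 79.
Sum: 60.3 + 50.502 + 20.45 + 2.58 + 79 = 212.832 Myr.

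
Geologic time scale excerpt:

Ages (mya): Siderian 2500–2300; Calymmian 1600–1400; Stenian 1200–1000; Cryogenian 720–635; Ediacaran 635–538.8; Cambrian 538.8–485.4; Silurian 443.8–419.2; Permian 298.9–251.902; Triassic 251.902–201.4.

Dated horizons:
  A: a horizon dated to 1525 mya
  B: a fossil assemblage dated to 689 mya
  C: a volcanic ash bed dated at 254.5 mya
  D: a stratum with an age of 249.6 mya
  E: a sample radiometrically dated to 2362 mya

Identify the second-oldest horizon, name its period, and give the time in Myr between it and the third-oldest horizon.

A, in the Calymmian; 836 million years to B

Sorted oldest-first by Ma: E (2362), A (1525), B (689), C (254.5), D (249.6).
The second oldest is A at 1525 Ma, which lies in 1600–1400 Ma: the Calymmian.
The third oldest is B at 689 Ma; separation = |1525 − 689| = 836 Myr.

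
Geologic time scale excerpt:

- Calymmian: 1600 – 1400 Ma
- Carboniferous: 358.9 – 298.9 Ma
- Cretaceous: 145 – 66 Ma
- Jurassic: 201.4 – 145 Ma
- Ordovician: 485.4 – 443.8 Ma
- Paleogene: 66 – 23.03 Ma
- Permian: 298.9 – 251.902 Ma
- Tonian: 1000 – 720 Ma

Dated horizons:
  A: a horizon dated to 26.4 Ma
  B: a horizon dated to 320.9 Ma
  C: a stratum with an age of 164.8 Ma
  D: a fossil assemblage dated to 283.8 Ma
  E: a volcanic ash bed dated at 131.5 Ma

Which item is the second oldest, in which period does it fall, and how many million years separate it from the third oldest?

D, in the Permian; 119 million years to C

Sorted oldest-first by Ma: B (320.9), D (283.8), C (164.8), E (131.5), A (26.4).
The second oldest is D at 283.8 Ma, which lies in 298.9–251.902 Ma: the Permian.
The third oldest is C at 164.8 Ma; separation = |283.8 − 164.8| = 119 Myr.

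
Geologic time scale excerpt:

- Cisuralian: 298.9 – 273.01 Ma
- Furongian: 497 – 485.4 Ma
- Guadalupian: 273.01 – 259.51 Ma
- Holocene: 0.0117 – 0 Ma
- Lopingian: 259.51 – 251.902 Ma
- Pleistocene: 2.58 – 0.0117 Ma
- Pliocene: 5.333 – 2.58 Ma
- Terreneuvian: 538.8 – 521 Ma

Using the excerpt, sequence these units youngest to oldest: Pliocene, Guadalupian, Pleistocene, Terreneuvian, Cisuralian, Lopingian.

The oldest of these is Terreneuvian (starts 538.8 Ma) and the youngest is Pleistocene (ends 0.0117 Ma).
In between, by decreasing start age: Cisuralian (298.9), Guadalupian (273.01), Lopingian (259.51), Pliocene (5.333).
Listing youngest first means reversing that sequence.

Pleistocene → Pliocene → Lopingian → Guadalupian → Cisuralian → Terreneuvian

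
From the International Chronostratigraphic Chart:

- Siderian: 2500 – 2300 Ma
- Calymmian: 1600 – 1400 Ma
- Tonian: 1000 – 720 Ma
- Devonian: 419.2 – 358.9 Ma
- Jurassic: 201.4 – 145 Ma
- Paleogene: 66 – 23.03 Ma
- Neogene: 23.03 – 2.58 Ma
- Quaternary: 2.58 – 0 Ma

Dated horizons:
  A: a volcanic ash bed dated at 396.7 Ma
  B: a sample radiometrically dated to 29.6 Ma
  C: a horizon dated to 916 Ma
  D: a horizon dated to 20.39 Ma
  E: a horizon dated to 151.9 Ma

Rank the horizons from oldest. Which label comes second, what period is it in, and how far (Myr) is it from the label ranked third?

A, in the Devonian; 244.8 million years to E

Sorted oldest-first by Ma: C (916), A (396.7), E (151.9), B (29.6), D (20.39).
The second oldest is A at 396.7 Ma, which lies in 419.2–358.9 Ma: the Devonian.
The third oldest is E at 151.9 Ma; separation = |396.7 − 151.9| = 244.8 Myr.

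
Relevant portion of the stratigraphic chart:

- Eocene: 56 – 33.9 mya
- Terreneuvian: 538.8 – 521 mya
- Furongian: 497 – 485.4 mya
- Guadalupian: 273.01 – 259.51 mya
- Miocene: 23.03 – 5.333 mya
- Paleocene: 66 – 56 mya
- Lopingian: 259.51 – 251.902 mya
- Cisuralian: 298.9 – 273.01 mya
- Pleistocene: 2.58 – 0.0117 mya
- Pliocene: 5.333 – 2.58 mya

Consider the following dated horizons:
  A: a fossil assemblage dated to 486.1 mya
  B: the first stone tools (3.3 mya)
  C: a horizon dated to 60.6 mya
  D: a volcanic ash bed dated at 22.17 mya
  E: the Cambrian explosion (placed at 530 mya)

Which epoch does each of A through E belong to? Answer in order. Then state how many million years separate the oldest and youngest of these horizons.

Match each age against the start–end ranges in the excerpt: A = 486.1 Ma → Furongian (497–485.4); B = 3.3 Ma → Pliocene (5.333–2.58); C = 60.6 Ma → Paleocene (66–56); D = 22.17 Ma → Miocene (23.03–5.333); E = 530 Ma → Terreneuvian (538.8–521).
The largest age is 530 Ma and the smallest is 3.3 Ma; their difference is 526.7 Myr.

A — Furongian; B — Pliocene; C — Paleocene; D — Miocene; E — Terreneuvian; span 526.7 million years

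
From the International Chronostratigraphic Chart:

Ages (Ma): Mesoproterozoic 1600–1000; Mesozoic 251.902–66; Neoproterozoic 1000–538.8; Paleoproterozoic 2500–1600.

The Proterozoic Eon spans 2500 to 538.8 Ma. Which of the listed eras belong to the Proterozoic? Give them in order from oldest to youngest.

Paleoproterozoic, Mesoproterozoic, Neoproterozoic

Eras with both bounds inside 2500–538.8 Ma: Paleoproterozoic (2500–1600), Mesoproterozoic (1600–1000), Neoproterozoic (1000–538.8).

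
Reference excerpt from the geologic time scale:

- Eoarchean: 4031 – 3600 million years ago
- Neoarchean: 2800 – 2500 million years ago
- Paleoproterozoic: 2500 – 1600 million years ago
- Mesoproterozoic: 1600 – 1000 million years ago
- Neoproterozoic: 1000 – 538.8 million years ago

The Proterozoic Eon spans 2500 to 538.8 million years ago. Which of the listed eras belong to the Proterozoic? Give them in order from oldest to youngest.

Eras with both bounds inside 2500–538.8 Ma: Paleoproterozoic (2500–1600), Mesoproterozoic (1600–1000), Neoproterozoic (1000–538.8).

Paleoproterozoic, Mesoproterozoic, Neoproterozoic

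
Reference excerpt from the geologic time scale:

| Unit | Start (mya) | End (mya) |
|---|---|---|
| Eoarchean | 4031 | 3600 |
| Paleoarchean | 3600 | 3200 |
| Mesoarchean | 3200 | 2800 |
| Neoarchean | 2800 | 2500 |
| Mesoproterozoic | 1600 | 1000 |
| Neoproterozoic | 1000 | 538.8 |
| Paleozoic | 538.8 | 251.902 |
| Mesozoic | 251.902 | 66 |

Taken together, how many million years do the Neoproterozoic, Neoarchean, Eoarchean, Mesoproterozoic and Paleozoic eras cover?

2079.098 million years

Each duration: Neoproterozoic = 461.2; Neoarchean = 300; Eoarchean = 431; Mesoproterozoic = 600; Paleozoic = 286.898.
Sum: 461.2 + 300 + 431 + 600 + 286.898 = 2079.098 Myr.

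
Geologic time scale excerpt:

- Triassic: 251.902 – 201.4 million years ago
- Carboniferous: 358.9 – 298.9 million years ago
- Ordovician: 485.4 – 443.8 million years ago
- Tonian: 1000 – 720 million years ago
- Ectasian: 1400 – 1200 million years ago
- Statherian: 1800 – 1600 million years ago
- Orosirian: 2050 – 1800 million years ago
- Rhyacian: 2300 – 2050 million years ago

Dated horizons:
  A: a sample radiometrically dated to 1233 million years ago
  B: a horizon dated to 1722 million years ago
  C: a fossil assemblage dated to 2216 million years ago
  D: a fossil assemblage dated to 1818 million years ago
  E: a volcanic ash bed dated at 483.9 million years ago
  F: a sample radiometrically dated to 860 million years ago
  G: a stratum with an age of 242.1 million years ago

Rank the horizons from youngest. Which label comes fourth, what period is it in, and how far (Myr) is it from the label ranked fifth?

A, in the Ectasian; 489 million years to B

Sorted youngest-first by Ma: G (242.1), E (483.9), F (860), A (1233), B (1722), D (1818), C (2216).
The fourth youngest is A at 1233 Ma, which lies in 1400–1200 Ma: the Ectasian.
The fifth youngest is B at 1722 Ma; separation = |1233 − 1722| = 489 Myr.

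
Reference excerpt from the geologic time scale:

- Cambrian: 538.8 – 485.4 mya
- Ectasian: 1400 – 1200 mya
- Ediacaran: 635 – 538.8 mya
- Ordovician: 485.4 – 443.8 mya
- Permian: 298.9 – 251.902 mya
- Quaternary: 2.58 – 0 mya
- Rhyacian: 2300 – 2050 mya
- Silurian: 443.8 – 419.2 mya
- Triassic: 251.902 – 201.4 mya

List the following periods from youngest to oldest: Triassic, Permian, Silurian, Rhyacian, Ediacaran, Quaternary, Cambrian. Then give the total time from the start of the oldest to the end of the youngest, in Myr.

From the excerpt: Triassic 251.902–201.4; Permian 298.9–251.902; Silurian 443.8–419.2; Rhyacian 2300–2050; Ediacaran 635–538.8; Quaternary 2.58–0; Cambrian 538.8–485.4 (Ma).
Larger Ma is earlier, so the oldest is Rhyacian and the youngest is Quaternary; youngest to oldest: Quaternary, Triassic, Permian, Silurian, Cambrian, Ediacaran, Rhyacian.
Oldest start 2300 minus youngest end 0 gives 2300 Myr overall.

Quaternary → Triassic → Permian → Silurian → Cambrian → Ediacaran → Rhyacian; total span 2300 Myr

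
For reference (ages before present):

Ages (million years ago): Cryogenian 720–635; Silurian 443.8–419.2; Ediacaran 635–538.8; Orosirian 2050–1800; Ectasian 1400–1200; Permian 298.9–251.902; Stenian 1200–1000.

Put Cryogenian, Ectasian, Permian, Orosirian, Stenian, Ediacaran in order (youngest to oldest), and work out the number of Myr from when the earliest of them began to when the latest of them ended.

Permian → Ediacaran → Cryogenian → Stenian → Ectasian → Orosirian; total span 1798.098 Myr

From the excerpt: Cryogenian 720–635; Ectasian 1400–1200; Permian 298.9–251.902; Orosirian 2050–1800; Stenian 1200–1000; Ediacaran 635–538.8 (Ma).
Larger Ma is earlier, so the oldest is Orosirian and the youngest is Permian; youngest to oldest: Permian, Ediacaran, Cryogenian, Stenian, Ectasian, Orosirian.
Oldest start 2050 minus youngest end 251.902 gives 1798.098 Myr overall.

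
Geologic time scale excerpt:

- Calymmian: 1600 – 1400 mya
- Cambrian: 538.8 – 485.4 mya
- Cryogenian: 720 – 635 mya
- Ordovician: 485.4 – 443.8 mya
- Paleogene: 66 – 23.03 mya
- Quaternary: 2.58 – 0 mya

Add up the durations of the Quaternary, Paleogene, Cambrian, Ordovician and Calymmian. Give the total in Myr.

Duration is start − end for each: (2.58 − 0) + (66 − 23.03) + (538.8 − 485.4) + (485.4 − 443.8) + (1600 − 1400).
That is 2.58 + 42.97 + 53.4 + 41.6 + 200, which totals 340.55 million years.

340.55 million years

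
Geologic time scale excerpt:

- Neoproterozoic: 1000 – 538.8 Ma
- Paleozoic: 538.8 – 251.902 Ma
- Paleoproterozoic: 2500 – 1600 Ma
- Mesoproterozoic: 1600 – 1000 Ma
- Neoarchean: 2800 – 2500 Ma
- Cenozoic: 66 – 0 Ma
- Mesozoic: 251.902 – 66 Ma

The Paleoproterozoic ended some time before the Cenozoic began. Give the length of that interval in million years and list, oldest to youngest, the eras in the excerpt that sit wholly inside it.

End of Paleoproterozoic = 1600 Ma; start of Cenozoic = 66 Ma.
Gap = 1600 − 66 = 1534 Myr.
Eras wholly inside 1600–66 Ma: Mesoproterozoic (1600–1000), Neoproterozoic (1000–538.8), Paleozoic (538.8–251.902), Mesozoic (251.902–66).

1534 million years; Mesoproterozoic, Neoproterozoic, Paleozoic, Mesozoic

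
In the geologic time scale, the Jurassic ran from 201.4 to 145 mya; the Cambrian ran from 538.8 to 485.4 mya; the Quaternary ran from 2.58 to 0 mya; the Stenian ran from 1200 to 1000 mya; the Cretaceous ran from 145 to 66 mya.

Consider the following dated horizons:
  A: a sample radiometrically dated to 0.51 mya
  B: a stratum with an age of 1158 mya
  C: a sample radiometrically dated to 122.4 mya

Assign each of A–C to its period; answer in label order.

A: 0.51 Ma lies in 2.58–0 Ma, so Quaternary.
B: 1158 Ma lies in 1200–1000 Ma, so Stenian.
C: 122.4 Ma lies in 145–66 Ma, so Cretaceous.

A — Quaternary; B — Stenian; C — Cretaceous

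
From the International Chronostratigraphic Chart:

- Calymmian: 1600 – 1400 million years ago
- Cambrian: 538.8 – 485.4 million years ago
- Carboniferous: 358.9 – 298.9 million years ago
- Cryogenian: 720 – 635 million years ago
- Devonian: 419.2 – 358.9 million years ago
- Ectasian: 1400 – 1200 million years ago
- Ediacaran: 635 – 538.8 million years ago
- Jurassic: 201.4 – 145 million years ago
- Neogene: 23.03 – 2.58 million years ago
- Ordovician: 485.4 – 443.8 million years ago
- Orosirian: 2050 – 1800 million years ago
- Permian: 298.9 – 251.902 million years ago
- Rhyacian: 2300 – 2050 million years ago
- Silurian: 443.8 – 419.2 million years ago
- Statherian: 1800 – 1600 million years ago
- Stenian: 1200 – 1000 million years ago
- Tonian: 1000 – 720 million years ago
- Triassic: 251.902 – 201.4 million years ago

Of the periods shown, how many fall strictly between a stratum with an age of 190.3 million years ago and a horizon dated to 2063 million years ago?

15

2063 Ma sits inside the Rhyacian (2300–2050) and 190.3 Ma inside the Jurassic (201.4–145); neither of those is wholly between the two dates.
The listed periods lying completely between them are Orosirian, Statherian, Calymmian, Ectasian, Stenian, Tonian, Cryogenian, Ediacaran, Cambrian, Ordovician, Silurian, Devonian, Carboniferous, Permian, Triassic — 15 in all.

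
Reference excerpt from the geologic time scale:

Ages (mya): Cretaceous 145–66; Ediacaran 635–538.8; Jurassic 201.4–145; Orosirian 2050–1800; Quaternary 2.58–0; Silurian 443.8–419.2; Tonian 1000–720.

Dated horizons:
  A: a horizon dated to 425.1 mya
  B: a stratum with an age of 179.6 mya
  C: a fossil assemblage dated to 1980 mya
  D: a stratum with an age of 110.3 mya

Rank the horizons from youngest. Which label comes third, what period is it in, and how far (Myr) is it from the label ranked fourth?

Sorted youngest-first by Ma: D (110.3), B (179.6), A (425.1), C (1980).
The third youngest is A at 425.1 Ma, which lies in 443.8–419.2 Ma: the Silurian.
The fourth youngest is C at 1980 Ma; separation = |425.1 − 1980| = 1554.9 Myr.

A, in the Silurian; 1554.9 million years to C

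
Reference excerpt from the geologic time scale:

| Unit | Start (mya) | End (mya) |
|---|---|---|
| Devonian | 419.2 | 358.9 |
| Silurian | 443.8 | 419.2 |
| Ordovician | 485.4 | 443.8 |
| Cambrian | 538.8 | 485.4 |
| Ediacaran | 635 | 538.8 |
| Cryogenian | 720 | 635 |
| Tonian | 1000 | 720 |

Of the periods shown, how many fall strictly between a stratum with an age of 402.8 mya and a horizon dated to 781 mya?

5

781 Ma sits inside the Tonian (1000–720) and 402.8 Ma inside the Devonian (419.2–358.9); neither of those is wholly between the two dates.
The listed periods lying completely between them are Cryogenian, Ediacaran, Cambrian, Ordovician, Silurian — 5 in all.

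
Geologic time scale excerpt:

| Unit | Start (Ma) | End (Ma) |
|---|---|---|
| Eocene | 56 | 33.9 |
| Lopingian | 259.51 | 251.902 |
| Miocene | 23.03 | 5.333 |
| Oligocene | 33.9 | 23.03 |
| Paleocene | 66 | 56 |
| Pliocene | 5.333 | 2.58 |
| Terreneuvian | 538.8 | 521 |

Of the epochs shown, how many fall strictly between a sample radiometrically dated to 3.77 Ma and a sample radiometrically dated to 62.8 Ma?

The older date is 62.8 Ma and the younger is 3.77 Ma.
Epochs with start < 62.8 and end > 3.77 Ma: Eocene (56–33.9), Oligocene (33.9–23.03), Miocene (23.03–5.333).
That is 3 complete epochs.

3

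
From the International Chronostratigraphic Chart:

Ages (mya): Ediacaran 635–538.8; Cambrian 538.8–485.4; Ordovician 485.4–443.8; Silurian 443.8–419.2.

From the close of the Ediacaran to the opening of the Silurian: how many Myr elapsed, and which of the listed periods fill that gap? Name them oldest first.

95 million years; Cambrian, Ordovician

The Ediacaran closes at 538.8 Ma and the Silurian opens at 443.8 Ma, so the interval is 538.8 − 443.8 = 95 Myr.
A period fits inside if it starts at or after 538.8 Ma and ends at or before 443.8 Ma; oldest first that gives Cambrian, Ordovician.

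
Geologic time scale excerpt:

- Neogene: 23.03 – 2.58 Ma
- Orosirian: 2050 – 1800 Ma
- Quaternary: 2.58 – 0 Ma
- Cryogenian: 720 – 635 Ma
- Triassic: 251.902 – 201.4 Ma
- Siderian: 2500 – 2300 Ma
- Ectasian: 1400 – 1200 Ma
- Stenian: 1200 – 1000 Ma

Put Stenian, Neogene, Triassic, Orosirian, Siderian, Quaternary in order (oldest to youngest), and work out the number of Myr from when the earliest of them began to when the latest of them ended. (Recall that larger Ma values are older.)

Siderian → Orosirian → Stenian → Triassic → Neogene → Quaternary; total span 2500 Myr

Start ages (Ma): Siderian 2500, Orosirian 2050, Stenian 1200, Triassic 251.902, Neogene 23.03, Quaternary 2.58.
Ordered oldest to youngest: Siderian, Orosirian, Stenian, Triassic, Neogene, Quaternary.
Span = 2500 − 0 = 2500 Myr.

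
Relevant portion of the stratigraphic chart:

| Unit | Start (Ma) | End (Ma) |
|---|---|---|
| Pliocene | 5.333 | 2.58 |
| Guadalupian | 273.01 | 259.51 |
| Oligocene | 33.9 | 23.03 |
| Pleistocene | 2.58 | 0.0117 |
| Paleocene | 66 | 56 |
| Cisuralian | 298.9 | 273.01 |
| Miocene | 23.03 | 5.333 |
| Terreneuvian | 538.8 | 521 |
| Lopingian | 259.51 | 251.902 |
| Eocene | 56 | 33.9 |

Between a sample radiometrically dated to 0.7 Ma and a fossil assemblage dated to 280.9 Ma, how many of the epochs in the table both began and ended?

7

The older date is 280.9 Ma and the younger is 0.7 Ma.
Epochs with start < 280.9 and end > 0.7 Ma: Guadalupian (273.01–259.51), Lopingian (259.51–251.902), Paleocene (66–56), Eocene (56–33.9), Oligocene (33.9–23.03), Miocene (23.03–5.333), Pliocene (5.333–2.58).
That is 7 complete epochs.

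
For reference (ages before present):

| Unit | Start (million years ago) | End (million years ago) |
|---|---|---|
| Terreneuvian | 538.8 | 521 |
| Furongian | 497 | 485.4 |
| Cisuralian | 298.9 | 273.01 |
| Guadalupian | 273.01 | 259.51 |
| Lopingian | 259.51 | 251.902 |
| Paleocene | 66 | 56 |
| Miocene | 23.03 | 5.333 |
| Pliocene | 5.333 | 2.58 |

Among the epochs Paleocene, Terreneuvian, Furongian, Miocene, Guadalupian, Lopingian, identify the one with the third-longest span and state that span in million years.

Start − end for each: Paleocene 66 − 56 = 10; Terreneuvian 538.8 − 521 = 17.8; Furongian 497 − 485.4 = 11.6; Miocene 23.03 − 5.333 = 17.697; Guadalupian 273.01 − 259.51 = 13.5; Lopingian 259.51 − 251.902 = 7.608.
Ranking these from longest: Terreneuvian > Miocene > Guadalupian > Furongian > Paleocene > Lopingian.
Position 3 in that ranking is Guadalupian, which lasted 13.5 Myr.

Guadalupian, 13.5 million years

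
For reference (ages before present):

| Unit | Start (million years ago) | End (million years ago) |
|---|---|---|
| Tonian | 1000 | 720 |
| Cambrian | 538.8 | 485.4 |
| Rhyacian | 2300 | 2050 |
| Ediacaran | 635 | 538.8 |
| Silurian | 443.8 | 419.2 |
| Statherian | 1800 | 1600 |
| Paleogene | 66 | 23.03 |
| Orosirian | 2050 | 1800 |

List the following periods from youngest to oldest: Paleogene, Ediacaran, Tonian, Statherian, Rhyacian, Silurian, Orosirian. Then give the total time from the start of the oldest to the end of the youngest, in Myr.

Start ages (Ma): Rhyacian 2300, Orosirian 2050, Statherian 1800, Tonian 1000, Ediacaran 635, Silurian 443.8, Paleogene 66.
Ordered youngest to oldest: Paleogene, Silurian, Ediacaran, Tonian, Statherian, Orosirian, Rhyacian.
Span = 2300 − 23.03 = 2276.97 Myr.

Paleogene → Silurian → Ediacaran → Tonian → Statherian → Orosirian → Rhyacian; total span 2276.97 Myr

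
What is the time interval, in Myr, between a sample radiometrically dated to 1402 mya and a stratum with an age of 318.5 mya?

1402 − 318.5 = 1083.5 million years.

1083.5 million years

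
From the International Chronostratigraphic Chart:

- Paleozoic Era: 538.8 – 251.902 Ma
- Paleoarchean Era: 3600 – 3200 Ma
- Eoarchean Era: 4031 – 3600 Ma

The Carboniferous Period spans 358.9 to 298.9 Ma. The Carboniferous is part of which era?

The Carboniferous (358.9–298.9 Ma) lies entirely within 538.8–251.902 Ma, the Paleozoic Era.

Paleozoic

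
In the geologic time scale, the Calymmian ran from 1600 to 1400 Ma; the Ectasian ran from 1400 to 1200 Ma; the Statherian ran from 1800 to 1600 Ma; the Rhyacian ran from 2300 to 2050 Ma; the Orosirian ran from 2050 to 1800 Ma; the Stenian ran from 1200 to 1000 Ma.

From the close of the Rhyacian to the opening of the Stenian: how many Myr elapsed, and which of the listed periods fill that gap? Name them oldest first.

850 million years; Orosirian, Statherian, Calymmian, Ectasian

End of Rhyacian = 2050 Ma; start of Stenian = 1200 Ma.
Gap = 2050 − 1200 = 850 Myr.
Periods wholly inside 2050–1200 Ma: Orosirian (2050–1800), Statherian (1800–1600), Calymmian (1600–1400), Ectasian (1400–1200).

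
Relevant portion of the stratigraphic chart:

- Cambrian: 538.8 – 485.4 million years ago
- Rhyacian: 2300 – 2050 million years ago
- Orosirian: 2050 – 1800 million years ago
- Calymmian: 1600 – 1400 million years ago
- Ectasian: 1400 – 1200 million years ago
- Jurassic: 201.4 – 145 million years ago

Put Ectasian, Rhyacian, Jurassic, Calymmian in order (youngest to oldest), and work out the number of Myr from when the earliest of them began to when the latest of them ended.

From the excerpt: Ectasian 1400–1200; Rhyacian 2300–2050; Jurassic 201.4–145; Calymmian 1600–1400 (Ma).
Larger Ma is earlier, so the oldest is Rhyacian and the youngest is Jurassic; youngest to oldest: Jurassic, Ectasian, Calymmian, Rhyacian.
Oldest start 2300 minus youngest end 145 gives 2155 Myr overall.

Jurassic, Ectasian, Calymmian, Rhyacian; total span 2155 Myr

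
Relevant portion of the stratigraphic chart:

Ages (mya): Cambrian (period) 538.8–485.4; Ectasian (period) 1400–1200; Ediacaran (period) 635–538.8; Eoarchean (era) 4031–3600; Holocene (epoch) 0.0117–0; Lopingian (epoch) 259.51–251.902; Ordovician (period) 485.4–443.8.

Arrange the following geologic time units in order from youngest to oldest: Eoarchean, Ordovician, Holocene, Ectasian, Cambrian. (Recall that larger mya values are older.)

Read off each span (Ma): Eoarchean 4031–3600; Ordovician 485.4–443.8; Holocene 0.0117–0; Ectasian 1400–1200; Cambrian 538.8–485.4.
Larger Ma is older, so oldest→youngest is Eoarchean, Ectasian, Cambrian, Ordovician, Holocene; reverse it for youngest→oldest.

Holocene, then Ordovician, then Cambrian, then Ectasian, then Eoarchean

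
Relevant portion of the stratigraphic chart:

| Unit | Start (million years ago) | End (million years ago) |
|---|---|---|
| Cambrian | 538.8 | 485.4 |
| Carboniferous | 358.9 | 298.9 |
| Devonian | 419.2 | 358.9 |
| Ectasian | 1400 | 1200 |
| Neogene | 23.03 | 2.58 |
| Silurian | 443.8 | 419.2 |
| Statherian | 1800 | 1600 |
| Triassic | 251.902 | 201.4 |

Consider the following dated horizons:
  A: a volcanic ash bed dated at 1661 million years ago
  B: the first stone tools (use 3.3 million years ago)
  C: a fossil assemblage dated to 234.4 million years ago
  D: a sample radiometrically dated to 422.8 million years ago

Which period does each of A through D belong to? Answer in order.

A — Statherian; B — Neogene; C — Triassic; D — Silurian

A: 1661 Ma lies in 1800–1600 Ma, so Statherian.
B: 3.3 Ma lies in 23.03–2.58 Ma, so Neogene.
C: 234.4 Ma lies in 251.902–201.4 Ma, so Triassic.
D: 422.8 Ma lies in 443.8–419.2 Ma, so Silurian.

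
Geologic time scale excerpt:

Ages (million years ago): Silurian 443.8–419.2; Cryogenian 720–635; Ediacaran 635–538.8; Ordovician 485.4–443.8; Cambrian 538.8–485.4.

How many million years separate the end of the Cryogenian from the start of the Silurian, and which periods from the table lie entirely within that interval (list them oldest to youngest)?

End of Cryogenian = 635 Ma; start of Silurian = 443.8 Ma.
Gap = 635 − 443.8 = 191.2 Myr.
Periods wholly inside 635–443.8 Ma: Ediacaran (635–538.8), Cambrian (538.8–485.4), Ordovician (485.4–443.8).

191.2 million years; Ediacaran, Cambrian, Ordovician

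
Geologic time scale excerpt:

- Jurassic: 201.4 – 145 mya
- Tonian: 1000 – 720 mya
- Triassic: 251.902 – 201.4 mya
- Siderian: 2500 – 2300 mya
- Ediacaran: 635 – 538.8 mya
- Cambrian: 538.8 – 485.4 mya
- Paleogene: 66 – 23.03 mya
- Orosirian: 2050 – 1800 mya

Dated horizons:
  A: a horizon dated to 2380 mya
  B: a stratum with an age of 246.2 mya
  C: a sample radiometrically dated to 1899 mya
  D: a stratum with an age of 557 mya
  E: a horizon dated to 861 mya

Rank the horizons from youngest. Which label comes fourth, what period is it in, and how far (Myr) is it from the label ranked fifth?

Sorted youngest-first by Ma: B (246.2), D (557), E (861), C (1899), A (2380).
The fourth youngest is C at 1899 Ma, which lies in 2050–1800 Ma: the Orosirian.
The fifth youngest is A at 2380 Ma; separation = |1899 − 2380| = 481 Myr.

C, in the Orosirian; 481 million years to A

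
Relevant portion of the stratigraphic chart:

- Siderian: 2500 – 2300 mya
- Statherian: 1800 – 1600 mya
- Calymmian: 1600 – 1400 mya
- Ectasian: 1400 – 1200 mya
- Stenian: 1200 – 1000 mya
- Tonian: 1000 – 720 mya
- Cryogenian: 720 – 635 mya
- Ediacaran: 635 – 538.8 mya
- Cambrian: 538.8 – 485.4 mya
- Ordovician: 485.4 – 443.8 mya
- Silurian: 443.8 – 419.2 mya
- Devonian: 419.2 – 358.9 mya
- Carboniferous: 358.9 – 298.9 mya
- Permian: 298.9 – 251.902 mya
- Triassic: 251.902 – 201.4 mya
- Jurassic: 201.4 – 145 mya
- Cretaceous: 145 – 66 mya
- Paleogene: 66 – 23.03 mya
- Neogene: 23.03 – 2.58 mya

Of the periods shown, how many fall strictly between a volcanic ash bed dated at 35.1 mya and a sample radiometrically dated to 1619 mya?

15

1619 Ma sits inside the Statherian (1800–1600) and 35.1 Ma inside the Paleogene (66–23.03); neither of those is wholly between the two dates.
The listed periods lying completely between them are Calymmian, Ectasian, Stenian, Tonian, Cryogenian, Ediacaran, Cambrian, Ordovician, Silurian, Devonian, Carboniferous, Permian, Triassic, Jurassic, Cretaceous — 15 in all.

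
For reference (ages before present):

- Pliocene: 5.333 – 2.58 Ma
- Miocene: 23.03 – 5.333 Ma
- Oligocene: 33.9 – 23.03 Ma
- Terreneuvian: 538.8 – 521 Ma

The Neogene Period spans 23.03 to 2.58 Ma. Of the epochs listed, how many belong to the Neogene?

2

Epochs inside 23.03–2.58 Ma: Miocene, Pliocene — 2 in total.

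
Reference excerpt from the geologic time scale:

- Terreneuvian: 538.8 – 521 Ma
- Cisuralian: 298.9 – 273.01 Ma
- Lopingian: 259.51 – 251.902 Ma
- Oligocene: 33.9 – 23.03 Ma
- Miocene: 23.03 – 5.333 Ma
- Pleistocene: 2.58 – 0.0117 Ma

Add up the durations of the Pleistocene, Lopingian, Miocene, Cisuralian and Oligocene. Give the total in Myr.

64.6333 million years

Each duration: Pleistocene = 2.5683; Lopingian = 7.608; Miocene = 17.697; Cisuralian = 25.89; Oligocene = 10.87.
Sum: 2.5683 + 7.608 + 17.697 + 25.89 + 10.87 = 64.6333 Myr.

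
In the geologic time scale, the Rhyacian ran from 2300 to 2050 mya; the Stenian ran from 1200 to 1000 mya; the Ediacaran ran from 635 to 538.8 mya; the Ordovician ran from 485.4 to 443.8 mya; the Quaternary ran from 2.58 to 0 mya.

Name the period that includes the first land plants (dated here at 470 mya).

470 Ma lies between 485.4 and 443.8 Ma, so it falls in the Ordovician.

Ordovician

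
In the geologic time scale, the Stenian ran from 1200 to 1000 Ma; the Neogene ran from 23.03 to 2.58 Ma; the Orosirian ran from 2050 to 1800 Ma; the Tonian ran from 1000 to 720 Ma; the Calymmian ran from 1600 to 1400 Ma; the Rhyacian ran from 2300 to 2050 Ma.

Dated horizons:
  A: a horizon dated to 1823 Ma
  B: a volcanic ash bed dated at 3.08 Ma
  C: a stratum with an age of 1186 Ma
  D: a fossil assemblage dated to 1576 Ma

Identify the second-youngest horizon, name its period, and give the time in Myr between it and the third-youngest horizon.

Smaller Ma means younger, so youngest first: B 3.08 < C 1186 < D 1576 < A 1823.
Counting 2 along gives C (1186 Ma); the excerpt puts that inside the Stenian, 1200–1000 Ma.
Next in line is D (1576 Ma), and 1576 − 1186 = 390 Myr.

C, in the Stenian; 390 million years to D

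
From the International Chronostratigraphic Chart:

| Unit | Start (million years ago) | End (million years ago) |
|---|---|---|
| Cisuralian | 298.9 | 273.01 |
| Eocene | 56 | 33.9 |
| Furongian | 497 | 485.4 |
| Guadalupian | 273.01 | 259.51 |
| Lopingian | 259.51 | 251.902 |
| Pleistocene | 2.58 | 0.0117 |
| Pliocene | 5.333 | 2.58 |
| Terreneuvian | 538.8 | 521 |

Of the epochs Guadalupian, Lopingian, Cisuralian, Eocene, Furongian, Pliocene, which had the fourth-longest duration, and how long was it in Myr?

Start − end for each: Guadalupian 273.01 − 259.51 = 13.5; Lopingian 259.51 − 251.902 = 7.608; Cisuralian 298.9 − 273.01 = 25.89; Eocene 56 − 33.9 = 22.1; Furongian 497 − 485.4 = 11.6; Pliocene 5.333 − 2.58 = 2.753.
Ranking these from longest: Cisuralian > Eocene > Guadalupian > Furongian > Lopingian > Pliocene.
Position 4 in that ranking is Furongian, which lasted 11.6 Myr.

Furongian, 11.6 million years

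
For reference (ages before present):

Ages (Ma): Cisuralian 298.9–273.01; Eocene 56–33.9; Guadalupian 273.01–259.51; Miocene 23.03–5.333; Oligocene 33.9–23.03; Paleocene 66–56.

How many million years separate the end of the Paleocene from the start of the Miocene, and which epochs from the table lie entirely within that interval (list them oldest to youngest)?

End of Paleocene = 56 Ma; start of Miocene = 23.03 Ma.
Gap = 56 − 23.03 = 32.97 Myr.
Epochs wholly inside 56–23.03 Ma: Eocene (56–33.9), Oligocene (33.9–23.03).

32.97 million years; Eocene, Oligocene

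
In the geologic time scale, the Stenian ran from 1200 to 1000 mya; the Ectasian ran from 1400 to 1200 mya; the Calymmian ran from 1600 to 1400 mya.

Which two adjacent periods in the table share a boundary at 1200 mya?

The Ectasian ends at 1200 mya and the Stenian begins at 1200 mya, so they share that boundary.

Ectasian and Stenian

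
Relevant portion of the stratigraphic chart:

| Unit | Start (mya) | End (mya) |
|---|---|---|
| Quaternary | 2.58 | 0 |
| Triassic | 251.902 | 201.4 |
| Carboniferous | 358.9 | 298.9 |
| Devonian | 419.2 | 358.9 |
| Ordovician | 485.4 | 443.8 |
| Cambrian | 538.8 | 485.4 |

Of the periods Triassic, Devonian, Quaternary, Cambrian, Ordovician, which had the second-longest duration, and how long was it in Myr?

Durations: Triassic 50.502; Devonian 60.3; Quaternary 2.58; Cambrian 53.4; Ordovician 41.6 Myr.
Sorted longest-first: Devonian (60.3), Cambrian (53.4), Triassic (50.502), Ordovician (41.6), Quaternary (2.58).
The second longest is Cambrian at 53.4 Myr.

Cambrian, 53.4 million years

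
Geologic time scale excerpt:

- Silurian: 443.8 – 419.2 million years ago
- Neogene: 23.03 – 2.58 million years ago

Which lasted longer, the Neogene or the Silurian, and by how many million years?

Silurian, by 4.15 million years

Neogene: 23.03 − 2.58 = 20.45 Myr.
Silurian: 443.8 − 419.2 = 24.6 Myr.
Difference: 24.6 − 20.45 = 4.15 Myr, so the Silurian was longer.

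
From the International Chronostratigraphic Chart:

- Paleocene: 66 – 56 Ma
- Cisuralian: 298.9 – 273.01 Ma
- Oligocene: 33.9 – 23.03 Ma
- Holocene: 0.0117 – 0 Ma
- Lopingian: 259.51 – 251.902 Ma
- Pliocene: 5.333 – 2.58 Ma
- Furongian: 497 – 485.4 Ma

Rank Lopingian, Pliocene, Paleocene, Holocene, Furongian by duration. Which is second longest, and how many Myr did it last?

Start − end for each: Lopingian 259.51 − 251.902 = 7.608; Pliocene 5.333 − 2.58 = 2.753; Paleocene 66 − 56 = 10; Holocene 0.0117 − 0 = 0.0117; Furongian 497 − 485.4 = 11.6.
Ranking these from longest: Furongian > Paleocene > Lopingian > Pliocene > Holocene.
Position 2 in that ranking is Paleocene, which lasted 10 Myr.

Paleocene, 10 million years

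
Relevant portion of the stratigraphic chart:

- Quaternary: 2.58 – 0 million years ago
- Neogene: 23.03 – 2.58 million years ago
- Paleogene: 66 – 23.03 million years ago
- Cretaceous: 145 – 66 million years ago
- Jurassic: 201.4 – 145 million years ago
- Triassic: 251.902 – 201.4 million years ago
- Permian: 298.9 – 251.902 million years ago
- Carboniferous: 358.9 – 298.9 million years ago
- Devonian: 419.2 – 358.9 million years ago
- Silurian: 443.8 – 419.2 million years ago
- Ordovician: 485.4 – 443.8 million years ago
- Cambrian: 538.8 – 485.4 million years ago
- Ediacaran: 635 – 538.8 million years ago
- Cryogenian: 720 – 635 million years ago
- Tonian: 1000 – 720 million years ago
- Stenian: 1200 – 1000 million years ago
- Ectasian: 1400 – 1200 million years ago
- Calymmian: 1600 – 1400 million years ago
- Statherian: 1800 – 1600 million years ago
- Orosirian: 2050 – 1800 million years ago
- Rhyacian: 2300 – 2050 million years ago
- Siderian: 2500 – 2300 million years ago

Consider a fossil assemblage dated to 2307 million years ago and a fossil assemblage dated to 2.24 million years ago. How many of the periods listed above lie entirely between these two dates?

The older date is 2307 Ma and the younger is 2.24 Ma.
Periods with start < 2307 and end > 2.24 Ma: Rhyacian (2300–2050), Orosirian (2050–1800), Statherian (1800–1600), Calymmian (1600–1400), Ectasian (1400–1200), Stenian (1200–1000), Tonian (1000–720), Cryogenian (720–635), Ediacaran (635–538.8), Cambrian (538.8–485.4), Ordovician (485.4–443.8), Silurian (443.8–419.2), Devonian (419.2–358.9), Carboniferous (358.9–298.9), Permian (298.9–251.902), Triassic (251.902–201.4), Jurassic (201.4–145), Cretaceous (145–66), Paleogene (66–23.03), Neogene (23.03–2.58).
That is 20 complete periods.

20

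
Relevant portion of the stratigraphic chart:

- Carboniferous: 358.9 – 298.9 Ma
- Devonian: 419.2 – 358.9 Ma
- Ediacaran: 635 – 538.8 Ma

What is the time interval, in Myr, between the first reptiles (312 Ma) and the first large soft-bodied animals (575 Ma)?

575 − 312 = 263 million years.

263 million years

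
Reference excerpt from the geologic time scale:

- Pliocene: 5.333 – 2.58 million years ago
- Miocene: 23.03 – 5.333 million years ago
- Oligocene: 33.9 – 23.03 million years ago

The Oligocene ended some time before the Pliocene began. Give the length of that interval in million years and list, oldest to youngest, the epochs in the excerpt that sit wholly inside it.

The Oligocene closes at 23.03 Ma and the Pliocene opens at 5.333 Ma, so the interval is 23.03 − 5.333 = 17.697 Myr.
An epoch fits inside if it starts at or after 23.03 Ma and ends at or before 5.333 Ma; oldest first that gives Miocene.

17.697 million years; Miocene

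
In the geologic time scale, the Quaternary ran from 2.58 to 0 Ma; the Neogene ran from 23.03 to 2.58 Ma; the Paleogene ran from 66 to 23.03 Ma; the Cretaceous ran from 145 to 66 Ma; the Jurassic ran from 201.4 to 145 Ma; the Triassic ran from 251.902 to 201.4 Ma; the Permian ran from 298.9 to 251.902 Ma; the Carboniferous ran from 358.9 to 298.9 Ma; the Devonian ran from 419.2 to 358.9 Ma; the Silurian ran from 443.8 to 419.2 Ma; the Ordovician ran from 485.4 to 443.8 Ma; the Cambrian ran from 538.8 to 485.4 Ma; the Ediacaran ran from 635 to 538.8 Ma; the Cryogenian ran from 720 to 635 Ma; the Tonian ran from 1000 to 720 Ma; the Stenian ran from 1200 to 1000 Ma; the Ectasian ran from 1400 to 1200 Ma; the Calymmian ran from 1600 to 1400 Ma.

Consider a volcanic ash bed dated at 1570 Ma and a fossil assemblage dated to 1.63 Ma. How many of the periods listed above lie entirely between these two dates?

16

1570 Ma sits inside the Calymmian (1600–1400) and 1.63 Ma inside the Quaternary (2.58–0); neither of those is wholly between the two dates.
The listed periods lying completely between them are Ectasian, Stenian, Tonian, Cryogenian, Ediacaran, Cambrian, Ordovician, Silurian, Devonian, Carboniferous, Permian, Triassic, Jurassic, Cretaceous, Paleogene, Neogene — 16 in all.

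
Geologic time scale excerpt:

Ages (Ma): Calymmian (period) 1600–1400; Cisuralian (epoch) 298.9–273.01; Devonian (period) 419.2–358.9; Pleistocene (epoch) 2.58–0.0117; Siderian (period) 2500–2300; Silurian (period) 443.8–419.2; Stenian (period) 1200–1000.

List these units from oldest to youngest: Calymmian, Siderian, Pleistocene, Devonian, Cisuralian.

Siderian, Calymmian, Devonian, Cisuralian, Pleistocene

Read off each span (Ma): Calymmian 1600–1400; Siderian 2500–2300; Pleistocene 2.58–0.0117; Devonian 419.2–358.9; Cisuralian 298.9–273.01.
Larger Ma is older, so oldest→youngest is Siderian, Calymmian, Devonian, Cisuralian, Pleistocene.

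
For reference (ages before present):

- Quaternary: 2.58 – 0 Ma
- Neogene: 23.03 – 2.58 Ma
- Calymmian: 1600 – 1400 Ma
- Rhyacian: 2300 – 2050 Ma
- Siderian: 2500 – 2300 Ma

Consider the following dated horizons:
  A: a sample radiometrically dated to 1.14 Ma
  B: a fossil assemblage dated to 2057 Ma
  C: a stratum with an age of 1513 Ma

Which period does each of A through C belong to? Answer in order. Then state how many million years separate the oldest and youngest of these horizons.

A — Quaternary; B — Rhyacian; C — Calymmian; span 2055.86 million years

A: 1.14 Ma lies in 2.58–0 Ma, so Quaternary.
B: 2057 Ma lies in 2300–2050 Ma, so Rhyacian.
C: 1513 Ma lies in 1600–1400 Ma, so Calymmian.
Oldest = 2057 Ma, youngest = 1.14 Ma → span 2055.86 Myr.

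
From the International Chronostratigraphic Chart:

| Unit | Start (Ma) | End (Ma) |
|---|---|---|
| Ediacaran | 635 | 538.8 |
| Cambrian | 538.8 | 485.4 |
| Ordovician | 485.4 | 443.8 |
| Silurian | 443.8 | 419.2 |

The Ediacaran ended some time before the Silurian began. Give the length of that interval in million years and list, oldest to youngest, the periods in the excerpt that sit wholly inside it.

95 million years; Cambrian, Ordovician

The Ediacaran closes at 538.8 Ma and the Silurian opens at 443.8 Ma, so the interval is 538.8 − 443.8 = 95 Myr.
A period fits inside if it starts at or after 538.8 Ma and ends at or before 443.8 Ma; oldest first that gives Cambrian, Ordovician.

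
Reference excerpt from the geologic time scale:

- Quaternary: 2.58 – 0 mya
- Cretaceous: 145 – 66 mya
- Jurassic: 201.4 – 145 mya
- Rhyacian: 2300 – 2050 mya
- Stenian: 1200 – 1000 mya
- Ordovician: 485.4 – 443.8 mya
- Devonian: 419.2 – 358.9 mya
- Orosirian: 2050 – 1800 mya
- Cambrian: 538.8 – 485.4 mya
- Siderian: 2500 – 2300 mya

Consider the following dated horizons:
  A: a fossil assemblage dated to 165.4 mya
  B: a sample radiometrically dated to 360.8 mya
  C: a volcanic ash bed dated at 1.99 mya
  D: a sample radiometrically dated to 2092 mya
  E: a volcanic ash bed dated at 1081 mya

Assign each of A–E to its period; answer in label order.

A — Jurassic; B — Devonian; C — Quaternary; D — Rhyacian; E — Stenian

Match each age against the start–end ranges in the excerpt: A = 165.4 Ma → Jurassic (201.4–145); B = 360.8 Ma → Devonian (419.2–358.9); C = 1.99 Ma → Quaternary (2.58–0); D = 2092 Ma → Rhyacian (2300–2050); E = 1081 Ma → Stenian (1200–1000).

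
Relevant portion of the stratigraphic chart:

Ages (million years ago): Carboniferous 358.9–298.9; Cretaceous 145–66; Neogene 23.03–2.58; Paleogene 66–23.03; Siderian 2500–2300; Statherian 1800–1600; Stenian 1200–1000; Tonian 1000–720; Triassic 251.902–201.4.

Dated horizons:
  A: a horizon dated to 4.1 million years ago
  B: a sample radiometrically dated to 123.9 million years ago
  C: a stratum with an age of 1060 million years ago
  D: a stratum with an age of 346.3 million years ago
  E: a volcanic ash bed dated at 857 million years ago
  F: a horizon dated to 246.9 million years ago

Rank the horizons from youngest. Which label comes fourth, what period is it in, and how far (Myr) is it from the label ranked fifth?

D, in the Carboniferous; 510.7 million years to E

Sorted youngest-first by Ma: A (4.1), B (123.9), F (246.9), D (346.3), E (857), C (1060).
The fourth youngest is D at 346.3 Ma, which lies in 358.9–298.9 Ma: the Carboniferous.
The fifth youngest is E at 857 Ma; separation = |346.3 − 857| = 510.7 Myr.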